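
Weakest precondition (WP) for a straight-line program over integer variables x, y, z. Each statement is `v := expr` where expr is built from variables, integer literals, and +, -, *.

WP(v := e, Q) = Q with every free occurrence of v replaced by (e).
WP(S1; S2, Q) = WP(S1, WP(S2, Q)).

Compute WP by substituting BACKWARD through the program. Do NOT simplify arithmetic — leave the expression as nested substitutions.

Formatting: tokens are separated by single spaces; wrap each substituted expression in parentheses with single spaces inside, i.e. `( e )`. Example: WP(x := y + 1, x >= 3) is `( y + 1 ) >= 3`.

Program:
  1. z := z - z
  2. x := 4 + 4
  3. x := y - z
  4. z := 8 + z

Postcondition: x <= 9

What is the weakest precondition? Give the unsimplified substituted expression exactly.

post: x <= 9
stmt 4: z := 8 + z  -- replace 0 occurrence(s) of z with (8 + z)
  => x <= 9
stmt 3: x := y - z  -- replace 1 occurrence(s) of x with (y - z)
  => ( y - z ) <= 9
stmt 2: x := 4 + 4  -- replace 0 occurrence(s) of x with (4 + 4)
  => ( y - z ) <= 9
stmt 1: z := z - z  -- replace 1 occurrence(s) of z with (z - z)
  => ( y - ( z - z ) ) <= 9

Answer: ( y - ( z - z ) ) <= 9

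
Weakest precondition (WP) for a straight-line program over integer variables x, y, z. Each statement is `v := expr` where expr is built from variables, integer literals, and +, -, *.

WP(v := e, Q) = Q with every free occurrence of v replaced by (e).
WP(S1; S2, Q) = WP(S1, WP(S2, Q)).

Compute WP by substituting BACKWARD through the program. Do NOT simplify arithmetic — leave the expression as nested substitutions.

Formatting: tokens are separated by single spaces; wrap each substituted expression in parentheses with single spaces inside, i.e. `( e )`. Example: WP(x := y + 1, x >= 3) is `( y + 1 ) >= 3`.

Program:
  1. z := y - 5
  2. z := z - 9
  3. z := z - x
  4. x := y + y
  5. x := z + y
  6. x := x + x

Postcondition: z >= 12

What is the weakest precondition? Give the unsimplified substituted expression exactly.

post: z >= 12
stmt 6: x := x + x  -- replace 0 occurrence(s) of x with (x + x)
  => z >= 12
stmt 5: x := z + y  -- replace 0 occurrence(s) of x with (z + y)
  => z >= 12
stmt 4: x := y + y  -- replace 0 occurrence(s) of x with (y + y)
  => z >= 12
stmt 3: z := z - x  -- replace 1 occurrence(s) of z with (z - x)
  => ( z - x ) >= 12
stmt 2: z := z - 9  -- replace 1 occurrence(s) of z with (z - 9)
  => ( ( z - 9 ) - x ) >= 12
stmt 1: z := y - 5  -- replace 1 occurrence(s) of z with (y - 5)
  => ( ( ( y - 5 ) - 9 ) - x ) >= 12

Answer: ( ( ( y - 5 ) - 9 ) - x ) >= 12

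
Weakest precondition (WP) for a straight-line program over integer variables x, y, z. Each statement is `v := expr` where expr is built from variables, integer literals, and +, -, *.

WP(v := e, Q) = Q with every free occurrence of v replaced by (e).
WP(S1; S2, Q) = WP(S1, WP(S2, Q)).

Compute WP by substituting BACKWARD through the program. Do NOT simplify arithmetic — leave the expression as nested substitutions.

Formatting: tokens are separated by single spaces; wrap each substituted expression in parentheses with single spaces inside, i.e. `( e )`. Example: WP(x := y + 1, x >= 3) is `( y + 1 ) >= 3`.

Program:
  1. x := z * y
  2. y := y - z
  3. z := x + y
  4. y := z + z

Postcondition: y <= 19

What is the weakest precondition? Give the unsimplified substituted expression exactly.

post: y <= 19
stmt 4: y := z + z  -- replace 1 occurrence(s) of y with (z + z)
  => ( z + z ) <= 19
stmt 3: z := x + y  -- replace 2 occurrence(s) of z with (x + y)
  => ( ( x + y ) + ( x + y ) ) <= 19
stmt 2: y := y - z  -- replace 2 occurrence(s) of y with (y - z)
  => ( ( x + ( y - z ) ) + ( x + ( y - z ) ) ) <= 19
stmt 1: x := z * y  -- replace 2 occurrence(s) of x with (z * y)
  => ( ( ( z * y ) + ( y - z ) ) + ( ( z * y ) + ( y - z ) ) ) <= 19

Answer: ( ( ( z * y ) + ( y - z ) ) + ( ( z * y ) + ( y - z ) ) ) <= 19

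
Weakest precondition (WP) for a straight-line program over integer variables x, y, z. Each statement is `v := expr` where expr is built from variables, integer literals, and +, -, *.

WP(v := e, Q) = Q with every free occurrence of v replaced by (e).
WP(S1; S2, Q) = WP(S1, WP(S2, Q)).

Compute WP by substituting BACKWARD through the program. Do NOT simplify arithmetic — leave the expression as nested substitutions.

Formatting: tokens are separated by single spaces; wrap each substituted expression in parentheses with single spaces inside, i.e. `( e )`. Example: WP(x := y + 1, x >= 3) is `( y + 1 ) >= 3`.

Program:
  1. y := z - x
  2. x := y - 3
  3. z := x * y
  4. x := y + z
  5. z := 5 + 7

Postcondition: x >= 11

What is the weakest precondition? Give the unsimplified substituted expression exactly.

Answer: ( ( z - x ) + ( ( ( z - x ) - 3 ) * ( z - x ) ) ) >= 11

Derivation:
post: x >= 11
stmt 5: z := 5 + 7  -- replace 0 occurrence(s) of z with (5 + 7)
  => x >= 11
stmt 4: x := y + z  -- replace 1 occurrence(s) of x with (y + z)
  => ( y + z ) >= 11
stmt 3: z := x * y  -- replace 1 occurrence(s) of z with (x * y)
  => ( y + ( x * y ) ) >= 11
stmt 2: x := y - 3  -- replace 1 occurrence(s) of x with (y - 3)
  => ( y + ( ( y - 3 ) * y ) ) >= 11
stmt 1: y := z - x  -- replace 3 occurrence(s) of y with (z - x)
  => ( ( z - x ) + ( ( ( z - x ) - 3 ) * ( z - x ) ) ) >= 11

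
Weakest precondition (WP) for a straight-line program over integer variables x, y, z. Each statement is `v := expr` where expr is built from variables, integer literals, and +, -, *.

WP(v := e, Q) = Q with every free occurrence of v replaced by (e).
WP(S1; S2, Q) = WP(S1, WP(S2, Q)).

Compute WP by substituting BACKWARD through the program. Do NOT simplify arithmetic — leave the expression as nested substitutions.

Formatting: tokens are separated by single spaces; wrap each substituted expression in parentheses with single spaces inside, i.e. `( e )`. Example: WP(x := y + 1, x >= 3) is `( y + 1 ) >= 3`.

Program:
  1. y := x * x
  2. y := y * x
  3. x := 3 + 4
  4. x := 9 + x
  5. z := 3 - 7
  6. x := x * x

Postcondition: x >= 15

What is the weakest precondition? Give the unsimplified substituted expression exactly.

post: x >= 15
stmt 6: x := x * x  -- replace 1 occurrence(s) of x with (x * x)
  => ( x * x ) >= 15
stmt 5: z := 3 - 7  -- replace 0 occurrence(s) of z with (3 - 7)
  => ( x * x ) >= 15
stmt 4: x := 9 + x  -- replace 2 occurrence(s) of x with (9 + x)
  => ( ( 9 + x ) * ( 9 + x ) ) >= 15
stmt 3: x := 3 + 4  -- replace 2 occurrence(s) of x with (3 + 4)
  => ( ( 9 + ( 3 + 4 ) ) * ( 9 + ( 3 + 4 ) ) ) >= 15
stmt 2: y := y * x  -- replace 0 occurrence(s) of y with (y * x)
  => ( ( 9 + ( 3 + 4 ) ) * ( 9 + ( 3 + 4 ) ) ) >= 15
stmt 1: y := x * x  -- replace 0 occurrence(s) of y with (x * x)
  => ( ( 9 + ( 3 + 4 ) ) * ( 9 + ( 3 + 4 ) ) ) >= 15

Answer: ( ( 9 + ( 3 + 4 ) ) * ( 9 + ( 3 + 4 ) ) ) >= 15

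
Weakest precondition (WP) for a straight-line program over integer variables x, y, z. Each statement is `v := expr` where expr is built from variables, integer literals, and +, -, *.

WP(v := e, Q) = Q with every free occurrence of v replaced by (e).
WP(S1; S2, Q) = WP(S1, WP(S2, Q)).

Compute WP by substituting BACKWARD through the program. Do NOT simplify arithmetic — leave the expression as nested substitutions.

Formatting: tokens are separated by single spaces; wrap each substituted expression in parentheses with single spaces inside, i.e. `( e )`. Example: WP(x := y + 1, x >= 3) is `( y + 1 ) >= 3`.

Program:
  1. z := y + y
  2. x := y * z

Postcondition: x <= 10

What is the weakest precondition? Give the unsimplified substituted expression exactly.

Answer: ( y * ( y + y ) ) <= 10

Derivation:
post: x <= 10
stmt 2: x := y * z  -- replace 1 occurrence(s) of x with (y * z)
  => ( y * z ) <= 10
stmt 1: z := y + y  -- replace 1 occurrence(s) of z with (y + y)
  => ( y * ( y + y ) ) <= 10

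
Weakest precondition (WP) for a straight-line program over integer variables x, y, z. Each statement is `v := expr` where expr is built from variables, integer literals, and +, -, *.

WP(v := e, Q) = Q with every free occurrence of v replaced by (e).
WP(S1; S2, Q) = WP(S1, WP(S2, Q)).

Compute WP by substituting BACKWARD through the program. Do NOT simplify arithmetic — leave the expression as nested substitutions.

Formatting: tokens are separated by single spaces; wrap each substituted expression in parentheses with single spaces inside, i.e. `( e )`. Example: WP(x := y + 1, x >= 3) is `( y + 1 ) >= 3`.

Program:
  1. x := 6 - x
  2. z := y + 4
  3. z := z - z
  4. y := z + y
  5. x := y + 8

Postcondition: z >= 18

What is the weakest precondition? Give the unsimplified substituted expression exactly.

post: z >= 18
stmt 5: x := y + 8  -- replace 0 occurrence(s) of x with (y + 8)
  => z >= 18
stmt 4: y := z + y  -- replace 0 occurrence(s) of y with (z + y)
  => z >= 18
stmt 3: z := z - z  -- replace 1 occurrence(s) of z with (z - z)
  => ( z - z ) >= 18
stmt 2: z := y + 4  -- replace 2 occurrence(s) of z with (y + 4)
  => ( ( y + 4 ) - ( y + 4 ) ) >= 18
stmt 1: x := 6 - x  -- replace 0 occurrence(s) of x with (6 - x)
  => ( ( y + 4 ) - ( y + 4 ) ) >= 18

Answer: ( ( y + 4 ) - ( y + 4 ) ) >= 18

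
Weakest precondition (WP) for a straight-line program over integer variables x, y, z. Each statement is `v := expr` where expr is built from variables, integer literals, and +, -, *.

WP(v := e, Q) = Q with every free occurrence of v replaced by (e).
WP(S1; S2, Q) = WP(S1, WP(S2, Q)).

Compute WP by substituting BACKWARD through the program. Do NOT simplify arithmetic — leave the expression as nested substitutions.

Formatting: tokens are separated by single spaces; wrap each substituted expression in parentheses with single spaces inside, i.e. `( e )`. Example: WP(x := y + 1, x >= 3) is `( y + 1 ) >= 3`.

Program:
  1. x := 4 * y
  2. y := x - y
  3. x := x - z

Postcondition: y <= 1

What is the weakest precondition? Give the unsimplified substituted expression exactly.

post: y <= 1
stmt 3: x := x - z  -- replace 0 occurrence(s) of x with (x - z)
  => y <= 1
stmt 2: y := x - y  -- replace 1 occurrence(s) of y with (x - y)
  => ( x - y ) <= 1
stmt 1: x := 4 * y  -- replace 1 occurrence(s) of x with (4 * y)
  => ( ( 4 * y ) - y ) <= 1

Answer: ( ( 4 * y ) - y ) <= 1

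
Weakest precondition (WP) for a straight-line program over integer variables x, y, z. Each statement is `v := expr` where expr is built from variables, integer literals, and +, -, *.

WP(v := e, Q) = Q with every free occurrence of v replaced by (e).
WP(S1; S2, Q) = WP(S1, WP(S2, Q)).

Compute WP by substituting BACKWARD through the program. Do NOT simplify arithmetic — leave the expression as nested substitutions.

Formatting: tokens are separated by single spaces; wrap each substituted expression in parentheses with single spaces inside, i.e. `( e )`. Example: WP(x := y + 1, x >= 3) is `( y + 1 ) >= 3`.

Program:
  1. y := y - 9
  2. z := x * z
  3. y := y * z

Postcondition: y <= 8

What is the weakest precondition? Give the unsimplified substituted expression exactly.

Answer: ( ( y - 9 ) * ( x * z ) ) <= 8

Derivation:
post: y <= 8
stmt 3: y := y * z  -- replace 1 occurrence(s) of y with (y * z)
  => ( y * z ) <= 8
stmt 2: z := x * z  -- replace 1 occurrence(s) of z with (x * z)
  => ( y * ( x * z ) ) <= 8
stmt 1: y := y - 9  -- replace 1 occurrence(s) of y with (y - 9)
  => ( ( y - 9 ) * ( x * z ) ) <= 8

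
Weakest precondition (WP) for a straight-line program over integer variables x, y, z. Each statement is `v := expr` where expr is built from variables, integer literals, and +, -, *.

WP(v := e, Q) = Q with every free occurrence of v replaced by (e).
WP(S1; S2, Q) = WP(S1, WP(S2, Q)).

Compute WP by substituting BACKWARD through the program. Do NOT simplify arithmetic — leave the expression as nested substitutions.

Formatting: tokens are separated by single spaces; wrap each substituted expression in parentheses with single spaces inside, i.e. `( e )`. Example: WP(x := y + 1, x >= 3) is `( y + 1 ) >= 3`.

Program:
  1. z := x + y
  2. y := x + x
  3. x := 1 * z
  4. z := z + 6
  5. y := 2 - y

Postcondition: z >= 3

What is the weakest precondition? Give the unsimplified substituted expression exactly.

post: z >= 3
stmt 5: y := 2 - y  -- replace 0 occurrence(s) of y with (2 - y)
  => z >= 3
stmt 4: z := z + 6  -- replace 1 occurrence(s) of z with (z + 6)
  => ( z + 6 ) >= 3
stmt 3: x := 1 * z  -- replace 0 occurrence(s) of x with (1 * z)
  => ( z + 6 ) >= 3
stmt 2: y := x + x  -- replace 0 occurrence(s) of y with (x + x)
  => ( z + 6 ) >= 3
stmt 1: z := x + y  -- replace 1 occurrence(s) of z with (x + y)
  => ( ( x + y ) + 6 ) >= 3

Answer: ( ( x + y ) + 6 ) >= 3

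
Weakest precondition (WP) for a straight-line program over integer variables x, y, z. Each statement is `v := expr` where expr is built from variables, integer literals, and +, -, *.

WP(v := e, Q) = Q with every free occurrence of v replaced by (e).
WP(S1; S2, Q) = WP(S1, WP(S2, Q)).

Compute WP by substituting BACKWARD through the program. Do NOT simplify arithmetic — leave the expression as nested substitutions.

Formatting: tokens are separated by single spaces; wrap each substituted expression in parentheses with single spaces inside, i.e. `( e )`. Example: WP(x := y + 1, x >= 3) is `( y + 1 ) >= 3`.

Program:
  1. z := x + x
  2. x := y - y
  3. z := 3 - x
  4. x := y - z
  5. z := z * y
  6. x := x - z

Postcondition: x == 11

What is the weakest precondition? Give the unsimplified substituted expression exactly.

post: x == 11
stmt 6: x := x - z  -- replace 1 occurrence(s) of x with (x - z)
  => ( x - z ) == 11
stmt 5: z := z * y  -- replace 1 occurrence(s) of z with (z * y)
  => ( x - ( z * y ) ) == 11
stmt 4: x := y - z  -- replace 1 occurrence(s) of x with (y - z)
  => ( ( y - z ) - ( z * y ) ) == 11
stmt 3: z := 3 - x  -- replace 2 occurrence(s) of z with (3 - x)
  => ( ( y - ( 3 - x ) ) - ( ( 3 - x ) * y ) ) == 11
stmt 2: x := y - y  -- replace 2 occurrence(s) of x with (y - y)
  => ( ( y - ( 3 - ( y - y ) ) ) - ( ( 3 - ( y - y ) ) * y ) ) == 11
stmt 1: z := x + x  -- replace 0 occurrence(s) of z with (x + x)
  => ( ( y - ( 3 - ( y - y ) ) ) - ( ( 3 - ( y - y ) ) * y ) ) == 11

Answer: ( ( y - ( 3 - ( y - y ) ) ) - ( ( 3 - ( y - y ) ) * y ) ) == 11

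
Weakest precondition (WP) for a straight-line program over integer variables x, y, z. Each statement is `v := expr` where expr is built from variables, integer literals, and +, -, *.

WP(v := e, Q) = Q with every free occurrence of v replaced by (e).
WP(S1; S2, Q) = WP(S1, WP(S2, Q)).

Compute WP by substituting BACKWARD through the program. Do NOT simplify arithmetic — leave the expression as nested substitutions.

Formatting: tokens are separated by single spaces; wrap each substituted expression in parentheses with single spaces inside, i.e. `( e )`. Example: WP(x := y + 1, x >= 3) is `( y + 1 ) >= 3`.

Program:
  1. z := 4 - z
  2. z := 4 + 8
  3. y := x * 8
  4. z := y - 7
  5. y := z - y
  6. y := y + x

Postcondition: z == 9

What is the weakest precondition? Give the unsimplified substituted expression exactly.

post: z == 9
stmt 6: y := y + x  -- replace 0 occurrence(s) of y with (y + x)
  => z == 9
stmt 5: y := z - y  -- replace 0 occurrence(s) of y with (z - y)
  => z == 9
stmt 4: z := y - 7  -- replace 1 occurrence(s) of z with (y - 7)
  => ( y - 7 ) == 9
stmt 3: y := x * 8  -- replace 1 occurrence(s) of y with (x * 8)
  => ( ( x * 8 ) - 7 ) == 9
stmt 2: z := 4 + 8  -- replace 0 occurrence(s) of z with (4 + 8)
  => ( ( x * 8 ) - 7 ) == 9
stmt 1: z := 4 - z  -- replace 0 occurrence(s) of z with (4 - z)
  => ( ( x * 8 ) - 7 ) == 9

Answer: ( ( x * 8 ) - 7 ) == 9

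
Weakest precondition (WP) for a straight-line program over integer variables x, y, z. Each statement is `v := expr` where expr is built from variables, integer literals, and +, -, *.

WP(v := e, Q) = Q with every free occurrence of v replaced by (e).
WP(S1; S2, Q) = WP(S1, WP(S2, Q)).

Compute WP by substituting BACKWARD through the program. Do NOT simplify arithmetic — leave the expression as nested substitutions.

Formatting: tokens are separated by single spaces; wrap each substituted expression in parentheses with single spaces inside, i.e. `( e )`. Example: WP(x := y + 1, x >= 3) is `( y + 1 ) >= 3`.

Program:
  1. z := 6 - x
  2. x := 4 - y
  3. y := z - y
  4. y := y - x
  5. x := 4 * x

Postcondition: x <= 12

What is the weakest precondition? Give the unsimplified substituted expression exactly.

Answer: ( 4 * ( 4 - y ) ) <= 12

Derivation:
post: x <= 12
stmt 5: x := 4 * x  -- replace 1 occurrence(s) of x with (4 * x)
  => ( 4 * x ) <= 12
stmt 4: y := y - x  -- replace 0 occurrence(s) of y with (y - x)
  => ( 4 * x ) <= 12
stmt 3: y := z - y  -- replace 0 occurrence(s) of y with (z - y)
  => ( 4 * x ) <= 12
stmt 2: x := 4 - y  -- replace 1 occurrence(s) of x with (4 - y)
  => ( 4 * ( 4 - y ) ) <= 12
stmt 1: z := 6 - x  -- replace 0 occurrence(s) of z with (6 - x)
  => ( 4 * ( 4 - y ) ) <= 12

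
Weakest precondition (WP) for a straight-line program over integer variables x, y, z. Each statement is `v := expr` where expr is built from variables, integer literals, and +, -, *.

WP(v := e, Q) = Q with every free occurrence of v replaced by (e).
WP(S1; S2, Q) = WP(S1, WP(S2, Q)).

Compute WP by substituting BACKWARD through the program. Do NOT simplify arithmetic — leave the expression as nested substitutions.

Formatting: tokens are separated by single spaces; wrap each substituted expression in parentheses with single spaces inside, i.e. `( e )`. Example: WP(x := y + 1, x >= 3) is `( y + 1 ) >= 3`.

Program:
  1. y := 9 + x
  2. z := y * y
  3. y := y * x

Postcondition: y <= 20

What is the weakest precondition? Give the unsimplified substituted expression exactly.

post: y <= 20
stmt 3: y := y * x  -- replace 1 occurrence(s) of y with (y * x)
  => ( y * x ) <= 20
stmt 2: z := y * y  -- replace 0 occurrence(s) of z with (y * y)
  => ( y * x ) <= 20
stmt 1: y := 9 + x  -- replace 1 occurrence(s) of y with (9 + x)
  => ( ( 9 + x ) * x ) <= 20

Answer: ( ( 9 + x ) * x ) <= 20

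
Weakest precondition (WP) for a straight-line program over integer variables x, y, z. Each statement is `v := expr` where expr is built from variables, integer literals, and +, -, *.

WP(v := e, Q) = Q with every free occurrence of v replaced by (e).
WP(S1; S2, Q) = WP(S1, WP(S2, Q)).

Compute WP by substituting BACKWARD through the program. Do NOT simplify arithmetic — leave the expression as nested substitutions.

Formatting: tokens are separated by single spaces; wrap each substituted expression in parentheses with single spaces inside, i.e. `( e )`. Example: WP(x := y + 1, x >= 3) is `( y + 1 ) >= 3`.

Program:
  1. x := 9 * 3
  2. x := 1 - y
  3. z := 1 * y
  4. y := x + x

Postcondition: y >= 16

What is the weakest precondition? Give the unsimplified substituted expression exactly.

post: y >= 16
stmt 4: y := x + x  -- replace 1 occurrence(s) of y with (x + x)
  => ( x + x ) >= 16
stmt 3: z := 1 * y  -- replace 0 occurrence(s) of z with (1 * y)
  => ( x + x ) >= 16
stmt 2: x := 1 - y  -- replace 2 occurrence(s) of x with (1 - y)
  => ( ( 1 - y ) + ( 1 - y ) ) >= 16
stmt 1: x := 9 * 3  -- replace 0 occurrence(s) of x with (9 * 3)
  => ( ( 1 - y ) + ( 1 - y ) ) >= 16

Answer: ( ( 1 - y ) + ( 1 - y ) ) >= 16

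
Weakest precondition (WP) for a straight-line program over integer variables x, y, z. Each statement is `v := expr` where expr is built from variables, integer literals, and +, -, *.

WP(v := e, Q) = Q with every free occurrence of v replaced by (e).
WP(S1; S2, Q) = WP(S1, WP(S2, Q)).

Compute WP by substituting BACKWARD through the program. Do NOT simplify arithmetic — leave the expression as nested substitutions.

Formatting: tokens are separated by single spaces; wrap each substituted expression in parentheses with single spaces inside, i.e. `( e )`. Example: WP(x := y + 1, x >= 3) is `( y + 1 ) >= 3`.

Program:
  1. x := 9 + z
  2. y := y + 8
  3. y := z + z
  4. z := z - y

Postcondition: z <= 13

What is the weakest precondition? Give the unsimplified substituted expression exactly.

Answer: ( z - ( z + z ) ) <= 13

Derivation:
post: z <= 13
stmt 4: z := z - y  -- replace 1 occurrence(s) of z with (z - y)
  => ( z - y ) <= 13
stmt 3: y := z + z  -- replace 1 occurrence(s) of y with (z + z)
  => ( z - ( z + z ) ) <= 13
stmt 2: y := y + 8  -- replace 0 occurrence(s) of y with (y + 8)
  => ( z - ( z + z ) ) <= 13
stmt 1: x := 9 + z  -- replace 0 occurrence(s) of x with (9 + z)
  => ( z - ( z + z ) ) <= 13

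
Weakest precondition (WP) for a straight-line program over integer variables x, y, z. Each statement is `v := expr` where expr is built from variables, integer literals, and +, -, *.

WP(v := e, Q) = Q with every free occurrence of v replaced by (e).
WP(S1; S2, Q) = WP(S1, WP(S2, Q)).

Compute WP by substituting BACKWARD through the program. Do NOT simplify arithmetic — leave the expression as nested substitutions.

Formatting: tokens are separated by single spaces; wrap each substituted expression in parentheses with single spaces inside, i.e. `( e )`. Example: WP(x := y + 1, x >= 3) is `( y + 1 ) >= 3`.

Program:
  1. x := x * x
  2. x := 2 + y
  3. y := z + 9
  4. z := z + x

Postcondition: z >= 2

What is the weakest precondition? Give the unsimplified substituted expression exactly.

post: z >= 2
stmt 4: z := z + x  -- replace 1 occurrence(s) of z with (z + x)
  => ( z + x ) >= 2
stmt 3: y := z + 9  -- replace 0 occurrence(s) of y with (z + 9)
  => ( z + x ) >= 2
stmt 2: x := 2 + y  -- replace 1 occurrence(s) of x with (2 + y)
  => ( z + ( 2 + y ) ) >= 2
stmt 1: x := x * x  -- replace 0 occurrence(s) of x with (x * x)
  => ( z + ( 2 + y ) ) >= 2

Answer: ( z + ( 2 + y ) ) >= 2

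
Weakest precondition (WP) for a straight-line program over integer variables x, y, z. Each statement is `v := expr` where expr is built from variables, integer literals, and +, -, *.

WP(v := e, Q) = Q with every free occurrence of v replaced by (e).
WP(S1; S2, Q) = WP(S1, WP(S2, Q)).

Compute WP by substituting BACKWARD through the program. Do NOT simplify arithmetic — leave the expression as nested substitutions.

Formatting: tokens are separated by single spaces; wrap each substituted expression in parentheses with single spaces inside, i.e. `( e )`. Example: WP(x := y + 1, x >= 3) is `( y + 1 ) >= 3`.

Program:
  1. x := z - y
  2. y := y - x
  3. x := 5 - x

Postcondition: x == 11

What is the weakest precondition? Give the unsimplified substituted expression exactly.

Answer: ( 5 - ( z - y ) ) == 11

Derivation:
post: x == 11
stmt 3: x := 5 - x  -- replace 1 occurrence(s) of x with (5 - x)
  => ( 5 - x ) == 11
stmt 2: y := y - x  -- replace 0 occurrence(s) of y with (y - x)
  => ( 5 - x ) == 11
stmt 1: x := z - y  -- replace 1 occurrence(s) of x with (z - y)
  => ( 5 - ( z - y ) ) == 11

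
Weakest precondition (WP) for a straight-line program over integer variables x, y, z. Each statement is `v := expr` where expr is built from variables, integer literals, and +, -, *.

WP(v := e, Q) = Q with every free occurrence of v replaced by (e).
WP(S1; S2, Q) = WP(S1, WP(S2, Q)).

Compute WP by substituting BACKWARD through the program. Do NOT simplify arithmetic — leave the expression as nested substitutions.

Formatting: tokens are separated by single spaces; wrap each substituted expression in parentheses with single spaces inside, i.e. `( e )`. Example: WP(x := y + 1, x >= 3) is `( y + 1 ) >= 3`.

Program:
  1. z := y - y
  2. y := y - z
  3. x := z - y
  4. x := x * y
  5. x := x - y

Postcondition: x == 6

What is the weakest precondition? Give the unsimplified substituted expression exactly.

Answer: ( ( ( ( y - y ) - ( y - ( y - y ) ) ) * ( y - ( y - y ) ) ) - ( y - ( y - y ) ) ) == 6

Derivation:
post: x == 6
stmt 5: x := x - y  -- replace 1 occurrence(s) of x with (x - y)
  => ( x - y ) == 6
stmt 4: x := x * y  -- replace 1 occurrence(s) of x with (x * y)
  => ( ( x * y ) - y ) == 6
stmt 3: x := z - y  -- replace 1 occurrence(s) of x with (z - y)
  => ( ( ( z - y ) * y ) - y ) == 6
stmt 2: y := y - z  -- replace 3 occurrence(s) of y with (y - z)
  => ( ( ( z - ( y - z ) ) * ( y - z ) ) - ( y - z ) ) == 6
stmt 1: z := y - y  -- replace 4 occurrence(s) of z with (y - y)
  => ( ( ( ( y - y ) - ( y - ( y - y ) ) ) * ( y - ( y - y ) ) ) - ( y - ( y - y ) ) ) == 6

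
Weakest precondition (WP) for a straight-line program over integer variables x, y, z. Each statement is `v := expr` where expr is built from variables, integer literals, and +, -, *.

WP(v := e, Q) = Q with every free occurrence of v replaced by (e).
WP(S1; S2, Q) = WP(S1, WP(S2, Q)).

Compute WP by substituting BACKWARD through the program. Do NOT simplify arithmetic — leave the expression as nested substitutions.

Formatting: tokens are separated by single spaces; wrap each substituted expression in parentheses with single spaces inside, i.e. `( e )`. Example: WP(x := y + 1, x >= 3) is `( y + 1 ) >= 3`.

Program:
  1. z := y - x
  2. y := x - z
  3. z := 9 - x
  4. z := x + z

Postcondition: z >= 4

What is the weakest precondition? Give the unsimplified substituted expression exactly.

post: z >= 4
stmt 4: z := x + z  -- replace 1 occurrence(s) of z with (x + z)
  => ( x + z ) >= 4
stmt 3: z := 9 - x  -- replace 1 occurrence(s) of z with (9 - x)
  => ( x + ( 9 - x ) ) >= 4
stmt 2: y := x - z  -- replace 0 occurrence(s) of y with (x - z)
  => ( x + ( 9 - x ) ) >= 4
stmt 1: z := y - x  -- replace 0 occurrence(s) of z with (y - x)
  => ( x + ( 9 - x ) ) >= 4

Answer: ( x + ( 9 - x ) ) >= 4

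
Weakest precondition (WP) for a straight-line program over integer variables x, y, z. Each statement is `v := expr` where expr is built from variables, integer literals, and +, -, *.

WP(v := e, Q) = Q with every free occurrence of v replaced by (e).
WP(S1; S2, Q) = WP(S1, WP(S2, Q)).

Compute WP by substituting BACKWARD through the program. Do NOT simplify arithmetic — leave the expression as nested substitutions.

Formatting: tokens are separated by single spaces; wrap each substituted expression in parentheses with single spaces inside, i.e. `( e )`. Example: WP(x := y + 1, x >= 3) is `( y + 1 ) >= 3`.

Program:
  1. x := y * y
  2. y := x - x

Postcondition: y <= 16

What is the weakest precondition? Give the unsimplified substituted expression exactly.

post: y <= 16
stmt 2: y := x - x  -- replace 1 occurrence(s) of y with (x - x)
  => ( x - x ) <= 16
stmt 1: x := y * y  -- replace 2 occurrence(s) of x with (y * y)
  => ( ( y * y ) - ( y * y ) ) <= 16

Answer: ( ( y * y ) - ( y * y ) ) <= 16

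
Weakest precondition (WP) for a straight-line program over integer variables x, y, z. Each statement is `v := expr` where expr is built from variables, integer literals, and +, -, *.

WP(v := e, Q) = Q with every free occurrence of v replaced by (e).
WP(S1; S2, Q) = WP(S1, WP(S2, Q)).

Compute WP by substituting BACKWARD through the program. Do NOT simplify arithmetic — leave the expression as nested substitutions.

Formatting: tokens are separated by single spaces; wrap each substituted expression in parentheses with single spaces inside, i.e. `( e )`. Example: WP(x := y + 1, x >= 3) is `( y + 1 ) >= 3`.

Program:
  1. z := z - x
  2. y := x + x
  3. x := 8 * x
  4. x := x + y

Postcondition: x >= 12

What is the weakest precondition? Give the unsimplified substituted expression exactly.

post: x >= 12
stmt 4: x := x + y  -- replace 1 occurrence(s) of x with (x + y)
  => ( x + y ) >= 12
stmt 3: x := 8 * x  -- replace 1 occurrence(s) of x with (8 * x)
  => ( ( 8 * x ) + y ) >= 12
stmt 2: y := x + x  -- replace 1 occurrence(s) of y with (x + x)
  => ( ( 8 * x ) + ( x + x ) ) >= 12
stmt 1: z := z - x  -- replace 0 occurrence(s) of z with (z - x)
  => ( ( 8 * x ) + ( x + x ) ) >= 12

Answer: ( ( 8 * x ) + ( x + x ) ) >= 12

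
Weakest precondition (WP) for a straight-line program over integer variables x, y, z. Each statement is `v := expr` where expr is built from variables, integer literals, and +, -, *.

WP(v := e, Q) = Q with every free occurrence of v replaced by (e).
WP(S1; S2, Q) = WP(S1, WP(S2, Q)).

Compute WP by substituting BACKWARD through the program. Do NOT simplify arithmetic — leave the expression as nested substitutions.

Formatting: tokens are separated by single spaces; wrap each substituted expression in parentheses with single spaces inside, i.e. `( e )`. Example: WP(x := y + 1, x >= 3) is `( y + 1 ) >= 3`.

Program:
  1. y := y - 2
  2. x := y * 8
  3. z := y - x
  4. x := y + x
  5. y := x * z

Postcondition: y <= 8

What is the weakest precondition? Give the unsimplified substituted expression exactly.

Answer: ( ( ( y - 2 ) + ( ( y - 2 ) * 8 ) ) * ( ( y - 2 ) - ( ( y - 2 ) * 8 ) ) ) <= 8

Derivation:
post: y <= 8
stmt 5: y := x * z  -- replace 1 occurrence(s) of y with (x * z)
  => ( x * z ) <= 8
stmt 4: x := y + x  -- replace 1 occurrence(s) of x with (y + x)
  => ( ( y + x ) * z ) <= 8
stmt 3: z := y - x  -- replace 1 occurrence(s) of z with (y - x)
  => ( ( y + x ) * ( y - x ) ) <= 8
stmt 2: x := y * 8  -- replace 2 occurrence(s) of x with (y * 8)
  => ( ( y + ( y * 8 ) ) * ( y - ( y * 8 ) ) ) <= 8
stmt 1: y := y - 2  -- replace 4 occurrence(s) of y with (y - 2)
  => ( ( ( y - 2 ) + ( ( y - 2 ) * 8 ) ) * ( ( y - 2 ) - ( ( y - 2 ) * 8 ) ) ) <= 8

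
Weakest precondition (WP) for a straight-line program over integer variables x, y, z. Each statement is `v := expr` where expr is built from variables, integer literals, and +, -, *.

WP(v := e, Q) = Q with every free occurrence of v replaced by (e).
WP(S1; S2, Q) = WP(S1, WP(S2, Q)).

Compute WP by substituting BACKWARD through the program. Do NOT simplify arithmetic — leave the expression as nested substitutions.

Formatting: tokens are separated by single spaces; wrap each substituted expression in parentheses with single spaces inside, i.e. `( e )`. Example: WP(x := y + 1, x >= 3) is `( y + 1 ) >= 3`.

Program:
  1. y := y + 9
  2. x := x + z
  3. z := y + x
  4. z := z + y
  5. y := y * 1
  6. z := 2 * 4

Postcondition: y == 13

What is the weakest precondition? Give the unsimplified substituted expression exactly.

Answer: ( ( y + 9 ) * 1 ) == 13

Derivation:
post: y == 13
stmt 6: z := 2 * 4  -- replace 0 occurrence(s) of z with (2 * 4)
  => y == 13
stmt 5: y := y * 1  -- replace 1 occurrence(s) of y with (y * 1)
  => ( y * 1 ) == 13
stmt 4: z := z + y  -- replace 0 occurrence(s) of z with (z + y)
  => ( y * 1 ) == 13
stmt 3: z := y + x  -- replace 0 occurrence(s) of z with (y + x)
  => ( y * 1 ) == 13
stmt 2: x := x + z  -- replace 0 occurrence(s) of x with (x + z)
  => ( y * 1 ) == 13
stmt 1: y := y + 9  -- replace 1 occurrence(s) of y with (y + 9)
  => ( ( y + 9 ) * 1 ) == 13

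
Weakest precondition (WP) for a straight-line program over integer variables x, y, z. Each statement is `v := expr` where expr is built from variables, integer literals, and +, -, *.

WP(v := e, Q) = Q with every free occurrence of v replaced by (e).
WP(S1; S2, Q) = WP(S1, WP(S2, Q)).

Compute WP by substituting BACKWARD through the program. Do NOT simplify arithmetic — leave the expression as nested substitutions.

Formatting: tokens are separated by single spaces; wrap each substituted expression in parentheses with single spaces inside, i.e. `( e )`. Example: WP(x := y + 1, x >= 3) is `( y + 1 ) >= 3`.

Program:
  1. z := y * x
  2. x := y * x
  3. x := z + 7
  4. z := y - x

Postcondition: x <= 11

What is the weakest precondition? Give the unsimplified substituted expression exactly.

Answer: ( ( y * x ) + 7 ) <= 11

Derivation:
post: x <= 11
stmt 4: z := y - x  -- replace 0 occurrence(s) of z with (y - x)
  => x <= 11
stmt 3: x := z + 7  -- replace 1 occurrence(s) of x with (z + 7)
  => ( z + 7 ) <= 11
stmt 2: x := y * x  -- replace 0 occurrence(s) of x with (y * x)
  => ( z + 7 ) <= 11
stmt 1: z := y * x  -- replace 1 occurrence(s) of z with (y * x)
  => ( ( y * x ) + 7 ) <= 11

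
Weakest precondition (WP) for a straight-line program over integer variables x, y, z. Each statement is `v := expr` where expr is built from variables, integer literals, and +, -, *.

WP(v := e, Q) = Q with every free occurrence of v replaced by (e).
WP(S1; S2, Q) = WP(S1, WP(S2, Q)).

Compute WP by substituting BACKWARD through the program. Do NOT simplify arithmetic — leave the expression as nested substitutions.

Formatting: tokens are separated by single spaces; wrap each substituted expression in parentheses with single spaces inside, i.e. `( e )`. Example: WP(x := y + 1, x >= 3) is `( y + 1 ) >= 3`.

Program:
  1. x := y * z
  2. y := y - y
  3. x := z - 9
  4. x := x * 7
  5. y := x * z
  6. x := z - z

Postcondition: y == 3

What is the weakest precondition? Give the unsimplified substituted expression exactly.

Answer: ( ( ( z - 9 ) * 7 ) * z ) == 3

Derivation:
post: y == 3
stmt 6: x := z - z  -- replace 0 occurrence(s) of x with (z - z)
  => y == 3
stmt 5: y := x * z  -- replace 1 occurrence(s) of y with (x * z)
  => ( x * z ) == 3
stmt 4: x := x * 7  -- replace 1 occurrence(s) of x with (x * 7)
  => ( ( x * 7 ) * z ) == 3
stmt 3: x := z - 9  -- replace 1 occurrence(s) of x with (z - 9)
  => ( ( ( z - 9 ) * 7 ) * z ) == 3
stmt 2: y := y - y  -- replace 0 occurrence(s) of y with (y - y)
  => ( ( ( z - 9 ) * 7 ) * z ) == 3
stmt 1: x := y * z  -- replace 0 occurrence(s) of x with (y * z)
  => ( ( ( z - 9 ) * 7 ) * z ) == 3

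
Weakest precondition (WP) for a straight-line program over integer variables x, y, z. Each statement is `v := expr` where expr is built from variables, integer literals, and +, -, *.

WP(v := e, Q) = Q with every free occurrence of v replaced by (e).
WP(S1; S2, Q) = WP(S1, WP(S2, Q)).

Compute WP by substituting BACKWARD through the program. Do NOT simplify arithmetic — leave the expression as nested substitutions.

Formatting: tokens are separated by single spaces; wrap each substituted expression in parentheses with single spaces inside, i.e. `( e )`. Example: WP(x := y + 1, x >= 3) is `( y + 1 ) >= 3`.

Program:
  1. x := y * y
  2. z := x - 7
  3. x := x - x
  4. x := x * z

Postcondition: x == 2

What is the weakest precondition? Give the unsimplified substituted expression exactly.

post: x == 2
stmt 4: x := x * z  -- replace 1 occurrence(s) of x with (x * z)
  => ( x * z ) == 2
stmt 3: x := x - x  -- replace 1 occurrence(s) of x with (x - x)
  => ( ( x - x ) * z ) == 2
stmt 2: z := x - 7  -- replace 1 occurrence(s) of z with (x - 7)
  => ( ( x - x ) * ( x - 7 ) ) == 2
stmt 1: x := y * y  -- replace 3 occurrence(s) of x with (y * y)
  => ( ( ( y * y ) - ( y * y ) ) * ( ( y * y ) - 7 ) ) == 2

Answer: ( ( ( y * y ) - ( y * y ) ) * ( ( y * y ) - 7 ) ) == 2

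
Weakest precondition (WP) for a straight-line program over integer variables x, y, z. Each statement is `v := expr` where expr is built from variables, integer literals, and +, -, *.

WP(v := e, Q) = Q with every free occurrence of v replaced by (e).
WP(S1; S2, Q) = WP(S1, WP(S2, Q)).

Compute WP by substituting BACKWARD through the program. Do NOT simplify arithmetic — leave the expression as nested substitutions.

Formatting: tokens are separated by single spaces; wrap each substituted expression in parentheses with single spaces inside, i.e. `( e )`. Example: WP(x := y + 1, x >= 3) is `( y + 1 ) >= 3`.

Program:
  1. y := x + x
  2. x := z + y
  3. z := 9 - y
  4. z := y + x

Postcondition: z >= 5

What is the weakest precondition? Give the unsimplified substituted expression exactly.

post: z >= 5
stmt 4: z := y + x  -- replace 1 occurrence(s) of z with (y + x)
  => ( y + x ) >= 5
stmt 3: z := 9 - y  -- replace 0 occurrence(s) of z with (9 - y)
  => ( y + x ) >= 5
stmt 2: x := z + y  -- replace 1 occurrence(s) of x with (z + y)
  => ( y + ( z + y ) ) >= 5
stmt 1: y := x + x  -- replace 2 occurrence(s) of y with (x + x)
  => ( ( x + x ) + ( z + ( x + x ) ) ) >= 5

Answer: ( ( x + x ) + ( z + ( x + x ) ) ) >= 5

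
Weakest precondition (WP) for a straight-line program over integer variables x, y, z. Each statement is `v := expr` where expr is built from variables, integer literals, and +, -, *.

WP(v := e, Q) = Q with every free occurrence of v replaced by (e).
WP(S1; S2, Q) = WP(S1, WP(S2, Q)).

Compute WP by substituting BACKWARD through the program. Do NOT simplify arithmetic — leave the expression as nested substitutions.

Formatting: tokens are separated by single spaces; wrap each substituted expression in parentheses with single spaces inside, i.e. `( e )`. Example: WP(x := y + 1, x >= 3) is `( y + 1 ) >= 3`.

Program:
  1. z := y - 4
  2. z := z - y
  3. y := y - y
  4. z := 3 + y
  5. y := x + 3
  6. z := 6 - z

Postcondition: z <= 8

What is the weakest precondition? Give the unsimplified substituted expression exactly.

post: z <= 8
stmt 6: z := 6 - z  -- replace 1 occurrence(s) of z with (6 - z)
  => ( 6 - z ) <= 8
stmt 5: y := x + 3  -- replace 0 occurrence(s) of y with (x + 3)
  => ( 6 - z ) <= 8
stmt 4: z := 3 + y  -- replace 1 occurrence(s) of z with (3 + y)
  => ( 6 - ( 3 + y ) ) <= 8
stmt 3: y := y - y  -- replace 1 occurrence(s) of y with (y - y)
  => ( 6 - ( 3 + ( y - y ) ) ) <= 8
stmt 2: z := z - y  -- replace 0 occurrence(s) of z with (z - y)
  => ( 6 - ( 3 + ( y - y ) ) ) <= 8
stmt 1: z := y - 4  -- replace 0 occurrence(s) of z with (y - 4)
  => ( 6 - ( 3 + ( y - y ) ) ) <= 8

Answer: ( 6 - ( 3 + ( y - y ) ) ) <= 8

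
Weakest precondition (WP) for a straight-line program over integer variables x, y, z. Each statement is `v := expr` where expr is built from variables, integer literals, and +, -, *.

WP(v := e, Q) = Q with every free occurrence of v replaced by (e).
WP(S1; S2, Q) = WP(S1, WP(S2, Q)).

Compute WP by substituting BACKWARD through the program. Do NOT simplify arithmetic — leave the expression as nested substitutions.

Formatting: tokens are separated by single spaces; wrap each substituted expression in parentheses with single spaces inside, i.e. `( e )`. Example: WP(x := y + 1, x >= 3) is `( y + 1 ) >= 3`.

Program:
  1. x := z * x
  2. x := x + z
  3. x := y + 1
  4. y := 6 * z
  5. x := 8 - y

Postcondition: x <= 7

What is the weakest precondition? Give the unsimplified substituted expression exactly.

post: x <= 7
stmt 5: x := 8 - y  -- replace 1 occurrence(s) of x with (8 - y)
  => ( 8 - y ) <= 7
stmt 4: y := 6 * z  -- replace 1 occurrence(s) of y with (6 * z)
  => ( 8 - ( 6 * z ) ) <= 7
stmt 3: x := y + 1  -- replace 0 occurrence(s) of x with (y + 1)
  => ( 8 - ( 6 * z ) ) <= 7
stmt 2: x := x + z  -- replace 0 occurrence(s) of x with (x + z)
  => ( 8 - ( 6 * z ) ) <= 7
stmt 1: x := z * x  -- replace 0 occurrence(s) of x with (z * x)
  => ( 8 - ( 6 * z ) ) <= 7

Answer: ( 8 - ( 6 * z ) ) <= 7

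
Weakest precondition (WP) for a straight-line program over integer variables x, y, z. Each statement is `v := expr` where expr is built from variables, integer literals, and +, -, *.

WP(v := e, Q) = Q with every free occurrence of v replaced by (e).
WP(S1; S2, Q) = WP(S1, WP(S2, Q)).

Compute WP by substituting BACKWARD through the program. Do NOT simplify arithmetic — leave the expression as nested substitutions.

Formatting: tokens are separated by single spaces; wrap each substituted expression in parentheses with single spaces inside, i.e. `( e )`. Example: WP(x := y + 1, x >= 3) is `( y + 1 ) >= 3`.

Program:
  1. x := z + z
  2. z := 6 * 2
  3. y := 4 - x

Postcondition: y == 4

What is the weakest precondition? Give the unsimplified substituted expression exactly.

Answer: ( 4 - ( z + z ) ) == 4

Derivation:
post: y == 4
stmt 3: y := 4 - x  -- replace 1 occurrence(s) of y with (4 - x)
  => ( 4 - x ) == 4
stmt 2: z := 6 * 2  -- replace 0 occurrence(s) of z with (6 * 2)
  => ( 4 - x ) == 4
stmt 1: x := z + z  -- replace 1 occurrence(s) of x with (z + z)
  => ( 4 - ( z + z ) ) == 4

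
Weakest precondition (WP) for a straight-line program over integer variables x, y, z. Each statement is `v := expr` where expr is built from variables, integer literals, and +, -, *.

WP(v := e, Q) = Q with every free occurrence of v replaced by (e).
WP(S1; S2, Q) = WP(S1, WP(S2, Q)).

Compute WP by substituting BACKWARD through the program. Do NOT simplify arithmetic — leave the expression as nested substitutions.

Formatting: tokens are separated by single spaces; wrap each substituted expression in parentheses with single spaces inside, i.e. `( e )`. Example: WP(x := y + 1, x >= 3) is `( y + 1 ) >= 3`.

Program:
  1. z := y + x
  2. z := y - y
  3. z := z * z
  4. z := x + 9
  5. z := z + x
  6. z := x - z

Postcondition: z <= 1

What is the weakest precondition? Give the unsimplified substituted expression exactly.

Answer: ( x - ( ( x + 9 ) + x ) ) <= 1

Derivation:
post: z <= 1
stmt 6: z := x - z  -- replace 1 occurrence(s) of z with (x - z)
  => ( x - z ) <= 1
stmt 5: z := z + x  -- replace 1 occurrence(s) of z with (z + x)
  => ( x - ( z + x ) ) <= 1
stmt 4: z := x + 9  -- replace 1 occurrence(s) of z with (x + 9)
  => ( x - ( ( x + 9 ) + x ) ) <= 1
stmt 3: z := z * z  -- replace 0 occurrence(s) of z with (z * z)
  => ( x - ( ( x + 9 ) + x ) ) <= 1
stmt 2: z := y - y  -- replace 0 occurrence(s) of z with (y - y)
  => ( x - ( ( x + 9 ) + x ) ) <= 1
stmt 1: z := y + x  -- replace 0 occurrence(s) of z with (y + x)
  => ( x - ( ( x + 9 ) + x ) ) <= 1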